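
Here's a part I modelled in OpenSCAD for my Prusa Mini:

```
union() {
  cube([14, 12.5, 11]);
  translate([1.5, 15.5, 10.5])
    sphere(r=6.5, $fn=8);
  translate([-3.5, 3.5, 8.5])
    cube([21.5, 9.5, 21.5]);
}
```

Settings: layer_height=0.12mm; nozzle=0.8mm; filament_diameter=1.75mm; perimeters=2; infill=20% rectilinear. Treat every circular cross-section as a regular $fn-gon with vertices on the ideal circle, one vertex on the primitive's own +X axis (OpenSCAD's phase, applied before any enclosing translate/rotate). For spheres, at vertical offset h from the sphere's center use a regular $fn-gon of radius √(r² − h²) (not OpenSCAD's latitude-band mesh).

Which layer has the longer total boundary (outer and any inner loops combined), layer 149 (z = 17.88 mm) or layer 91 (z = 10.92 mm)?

layer 91 (z = 10.92 mm)

Layer 149 (z = 17.88): the cube is not intersected at this z (z outside [0, 11]); the sphere at (1.5, 15.5) does not reach this height (|z−center|=7.380 > r=6.5); the 21.5×9.5 cube at (-3.5, 3.5) contributes its full rectangle (perimeter 62.00 mm); Taking the union: only the 21.5×9.5 cube at (-3.5, 3.5) is present, so the union is just that shape — boundary = 62.00 mm. So its perimeter = 62.00 mm. Layer 91 (z = 10.92): the 14×12.5 cube contributes its full rectangle (perimeter 53.00 mm); the r=6.5 sphere at (1.5, 15.5) contributes a regular 8-gon of circumradius √(6.5²−0.42²) = 6.486 (perimeter = 2·8·6.486·sin(180°/8) = 39.72 mm); the cube at (-3.5, 3.5) (footprint 21.5×9.5) is included at this height (perimeter 62.00 mm); Taking the union: the regions partially overlap (shared area 155.41 mm²), so the edge portions inside another operand are dropped and the merged outline is re-measured after clipping — boundary = 83.91 mm. So its perimeter = 83.91 mm. Layer 91 is larger (83.91 vs 62.00 mm).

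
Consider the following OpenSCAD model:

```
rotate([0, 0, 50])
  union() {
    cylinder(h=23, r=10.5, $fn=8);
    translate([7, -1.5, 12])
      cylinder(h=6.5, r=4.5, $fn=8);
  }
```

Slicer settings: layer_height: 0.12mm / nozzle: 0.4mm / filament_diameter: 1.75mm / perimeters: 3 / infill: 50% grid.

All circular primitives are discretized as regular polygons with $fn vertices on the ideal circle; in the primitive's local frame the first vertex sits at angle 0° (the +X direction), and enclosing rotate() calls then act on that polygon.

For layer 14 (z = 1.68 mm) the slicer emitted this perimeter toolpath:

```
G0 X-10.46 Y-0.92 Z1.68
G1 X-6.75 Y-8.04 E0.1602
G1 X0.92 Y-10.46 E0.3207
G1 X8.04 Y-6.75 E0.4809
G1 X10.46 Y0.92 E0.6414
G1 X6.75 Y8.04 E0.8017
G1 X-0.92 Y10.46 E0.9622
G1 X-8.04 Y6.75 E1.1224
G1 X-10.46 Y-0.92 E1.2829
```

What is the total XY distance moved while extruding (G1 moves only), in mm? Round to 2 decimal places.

Sum the Euclidean lengths of each G1 segment: total = 64.29 mm.

64.29 mm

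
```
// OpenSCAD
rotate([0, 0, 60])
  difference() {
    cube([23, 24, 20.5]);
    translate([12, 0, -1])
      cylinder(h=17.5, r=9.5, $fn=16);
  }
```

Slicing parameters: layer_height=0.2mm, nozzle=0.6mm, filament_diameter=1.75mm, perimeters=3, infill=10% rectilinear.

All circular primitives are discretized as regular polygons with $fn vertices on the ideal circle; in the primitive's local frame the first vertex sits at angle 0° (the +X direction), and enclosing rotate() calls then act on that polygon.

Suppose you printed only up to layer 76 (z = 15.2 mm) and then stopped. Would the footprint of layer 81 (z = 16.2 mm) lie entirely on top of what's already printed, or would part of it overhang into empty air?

entirely on top

Compare the two slices. At z = 15.2: the cube is present — its section is the full 23×24 rectangle (area 552.00 mm²); the cylinder at (12, 0): section is a regular 16-gon, circumradius r=9.5 (area = (16/2)·9.500²·sin(360°/16) = 276.30 mm²); Subtracting the remaining from the first: starting from the 23×24 cube (552.00 mm²), the r=9.5 cylinder at (12, 0) partially overlaps it — only the 138.15 mm² overlap (of its 276.30 mm²) is removed, clipping the outline — area = 413.85 mm²; (rotated 60° about Z; rotation is an isometry so areas/perimeters/island counts are preserved). At z = 16.2: the 23×24 cube contributes its full rectangle (area 552.00 mm²); the cylinder at (12, 0): section is a regular 16-gon, circumradius r=9.5 (area = (16/2)·9.500²·sin(360°/16) = 276.30 mm²); Taking the first minus the rest: starting from the 23×24 cube (552.00 mm²), the r=9.5 cylinder at (12, 0) partially overlaps it — only the 138.15 mm² overlap (of its 276.30 mm²) is removed, clipping the outline — area = 413.85 mm²; (rotated 60° about Z; rotation is an isometry so areas/perimeters/island counts are preserved). Checking containment: the cross-section at z = 16.2 is a subset of the cross-section at z = 15.2.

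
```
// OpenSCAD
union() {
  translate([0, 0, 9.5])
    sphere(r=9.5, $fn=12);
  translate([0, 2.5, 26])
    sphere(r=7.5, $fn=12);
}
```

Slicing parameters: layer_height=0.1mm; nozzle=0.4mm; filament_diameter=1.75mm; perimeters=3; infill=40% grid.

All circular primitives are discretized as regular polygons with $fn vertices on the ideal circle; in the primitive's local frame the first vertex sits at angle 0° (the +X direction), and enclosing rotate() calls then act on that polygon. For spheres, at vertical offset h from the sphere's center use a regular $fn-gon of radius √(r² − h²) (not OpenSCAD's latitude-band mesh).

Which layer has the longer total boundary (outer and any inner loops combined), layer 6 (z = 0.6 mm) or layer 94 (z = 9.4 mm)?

layer 94 (z = 9.4 mm)

Layer 6 (z = 0.6): the sphere: section is a regular 12-gon, circumradius = √(r²−h²) = √(9.5²−8.9²) = 3.323 (perimeter = 2·12·3.323·sin(180°/12) = 20.64 mm); the sphere at (0, 2.5) is absent (|z−center|=25.400 > r=7.5); Merging all regions: only the r=9.5 sphere is present, so the union is just that shape — boundary = 20.64 mm. So its perimeter = 20.64 mm. Layer 94 (z = 9.4): the sphere: section is a regular 12-gon, circumradius = √(r²−h²) = √(9.5²−0.1²) = 9.499 (perimeter = 2·12·9.499·sin(180°/12) = 59.01 mm); the sphere at (0, 2.5) does not reach this height (|z−center|=16.600 > r=7.5); Merging all regions: only the r=9.5 sphere is present, so the union is just that shape — boundary = 59.01 mm. So its perimeter = 59.01 mm. Layer 94 is larger (59.01 vs 20.64 mm).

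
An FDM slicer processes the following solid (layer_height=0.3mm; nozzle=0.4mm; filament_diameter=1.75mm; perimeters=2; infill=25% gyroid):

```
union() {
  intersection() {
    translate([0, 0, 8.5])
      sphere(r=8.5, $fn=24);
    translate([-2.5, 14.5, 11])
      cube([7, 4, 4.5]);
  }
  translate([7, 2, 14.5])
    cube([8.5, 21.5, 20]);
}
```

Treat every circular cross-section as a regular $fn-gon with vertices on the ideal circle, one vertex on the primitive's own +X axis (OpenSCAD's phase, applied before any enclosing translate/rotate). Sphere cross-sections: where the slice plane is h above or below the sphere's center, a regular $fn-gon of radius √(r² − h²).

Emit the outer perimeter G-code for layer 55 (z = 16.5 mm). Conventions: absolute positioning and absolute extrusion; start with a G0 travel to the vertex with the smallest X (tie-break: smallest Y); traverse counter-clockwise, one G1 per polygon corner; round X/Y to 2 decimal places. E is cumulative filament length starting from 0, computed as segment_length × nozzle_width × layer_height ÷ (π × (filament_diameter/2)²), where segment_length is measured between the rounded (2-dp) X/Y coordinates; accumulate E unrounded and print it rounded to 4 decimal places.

G0 X7.00 Y2.00 Z16.50
G1 X15.50 Y2.00 E0.4241
G1 X15.50 Y23.50 E1.4967
G1 X7.00 Y23.50 E1.9208
G1 X7.00 Y2.00 E2.9934

At z = 16.5 mm: the r=8.5 sphere contributes a regular 24-gon of circumradius √(8.5²−8²) = 2.872; the cube at (-2.5, 14.5) is not intersected at this z (z outside [11, 15.5]); Taking the intersection: at least one operand is absent at this height, so nothing remains; the cube at (7, 2) is present — its section is the full 8.5×21.5 rectangle; Merging all regions: only the 8.5×21.5 cube at (7, 2) is present, so the union is just that shape — 1 connected region. The outline is a single polygon with 4 vertices. Extrusion per mm of travel: 0.4 × 0.3 / (π × 0.875²) = 0.049890. Accumulating E over each segment gives final E = 2.9934.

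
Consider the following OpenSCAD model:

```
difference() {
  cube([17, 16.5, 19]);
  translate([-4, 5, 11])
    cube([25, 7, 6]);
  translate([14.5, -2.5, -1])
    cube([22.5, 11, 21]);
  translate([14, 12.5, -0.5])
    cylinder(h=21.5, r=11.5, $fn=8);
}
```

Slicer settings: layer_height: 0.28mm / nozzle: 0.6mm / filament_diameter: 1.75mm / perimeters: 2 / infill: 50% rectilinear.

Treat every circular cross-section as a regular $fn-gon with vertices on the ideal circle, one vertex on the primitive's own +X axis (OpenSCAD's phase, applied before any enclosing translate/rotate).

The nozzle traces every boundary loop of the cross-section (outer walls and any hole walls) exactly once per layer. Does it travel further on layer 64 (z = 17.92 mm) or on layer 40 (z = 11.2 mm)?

layer 64 (z = 17.92 mm)

Layer 64 (z = 17.92): the cube is present — its section is the full 17×16.5 rectangle (perimeter 67.00 mm); the cube at (-4, 5) is absent (z outside [11, 17]); the cube at (14.5, -2.5) (footprint 22.5×11) is included at this height (perimeter 67.00 mm); the r=11.5 cylinder at (14, 12.5) contributes a regular 8-gon of circumradius 11.5 (perimeter = 2·8·11.500·sin(180°/8) = 70.41 mm); Taking the first minus the rest: starting from the 17×16.5 cube, the 22.5×11 cube at (14.5, -2.5) partially overlaps it — only the 21.25 mm² overlap (of its 247.50 mm²) is removed, clipping the outline; the r=11.5 cylinder at (14, 12.5) partially overlaps it — only the 163.90 mm² overlap (of its 374.06 mm²) is removed, clipping the outline — boundary = 58.84 mm. So its perimeter = 58.84 mm. Layer 40 (z = 11.2): the cube (footprint 17×16.5) is included at this height (perimeter 67.00 mm); the cube at (-4, 5) is present — its section is the full 25×7 rectangle (perimeter 64.00 mm); the 22.5×11 cube at (14.5, -2.5) contributes its full rectangle (perimeter 67.00 mm); the cylinder at (14, 12.5): section is a regular 8-gon, circumradius r=11.5 (perimeter = 2·8·11.500·sin(180°/8) = 70.41 mm); After the difference (first − rest): starting from the 17×16.5 cube, the 25×7 cube at (-4, 5) partially overlaps it — only the 119.00 mm² overlap (of its 175.00 mm²) is removed, clipping the outline; the 22.5×11 cube at (14.5, -2.5) partially overlaps it — only the 12.50 mm² overlap (of its 247.50 mm²) is removed, clipping the outline; the r=11.5 cylinder at (14, 12.5) partially overlaps it — only the 82.75 mm² overlap (of its 374.06 mm²) is removed, clipping the outline — boundary = 52.58 mm. So its perimeter = 52.58 mm. Layer 64 is larger (58.84 vs 52.58 mm).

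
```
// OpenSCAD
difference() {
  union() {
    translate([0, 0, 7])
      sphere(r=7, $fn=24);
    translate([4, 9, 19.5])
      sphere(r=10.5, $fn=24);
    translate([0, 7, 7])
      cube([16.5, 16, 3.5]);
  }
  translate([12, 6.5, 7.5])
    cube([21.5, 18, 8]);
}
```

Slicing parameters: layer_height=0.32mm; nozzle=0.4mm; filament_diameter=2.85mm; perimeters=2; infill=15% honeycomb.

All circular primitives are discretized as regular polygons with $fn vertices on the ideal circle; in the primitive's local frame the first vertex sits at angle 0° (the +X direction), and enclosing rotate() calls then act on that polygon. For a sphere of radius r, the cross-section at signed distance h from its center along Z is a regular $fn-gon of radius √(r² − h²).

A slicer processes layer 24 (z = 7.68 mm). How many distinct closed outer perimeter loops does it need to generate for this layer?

2

At z = 7.68 mm: the r=7 sphere slices to a regular 24-gon of circumradius 6.967 (√(r²−h²) with h=0.68 from center); the sphere at (4, 9) is not intersected at this z (|z−center|=11.820 > r=10.5); the cube at (0, 7) (footprint 16.5×16) is included at this height; Combining (union): the 2 present regions are separate (no shared area or edge), so areas and boundary lengths simply add and each stays a separate island — 2 connected regions; the cube at (12, 6.5) is present — its section is the full 21.5×18 rectangle; After the difference (first − rest): starting from the result so far, the 21.5×18 cube at (12, 6.5) partially overlaps it — only the 72.00 mm² overlap (of its 387.00 mm²) is removed, clipping the outline — 2 connected regions. The result has 2 disconnected regions.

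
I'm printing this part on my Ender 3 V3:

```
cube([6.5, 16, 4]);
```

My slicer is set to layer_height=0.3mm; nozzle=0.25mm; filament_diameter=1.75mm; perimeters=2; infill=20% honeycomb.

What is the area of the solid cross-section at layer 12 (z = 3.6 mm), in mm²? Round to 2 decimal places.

At z = 3.6 mm: the 6.5×16 cube contributes its full rectangle (area 104.00 mm²). Overall, the cross-section is a single solid region. Net area = 104.00 mm².

104.00 mm²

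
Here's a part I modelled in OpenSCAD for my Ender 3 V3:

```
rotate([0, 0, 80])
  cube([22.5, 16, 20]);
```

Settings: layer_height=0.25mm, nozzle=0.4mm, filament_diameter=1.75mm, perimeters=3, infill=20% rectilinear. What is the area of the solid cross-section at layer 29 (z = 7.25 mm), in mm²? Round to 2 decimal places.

At z = 7.25 mm: the cube is present — its section is the full 22.5×16 rectangle (area 360.00 mm²); (rotated 80° about Z; rotation is an isometry so areas/perimeters/island counts are preserved). Overall, the cross-section is a single solid region. Net area = 360.00 mm².

360.00 mm²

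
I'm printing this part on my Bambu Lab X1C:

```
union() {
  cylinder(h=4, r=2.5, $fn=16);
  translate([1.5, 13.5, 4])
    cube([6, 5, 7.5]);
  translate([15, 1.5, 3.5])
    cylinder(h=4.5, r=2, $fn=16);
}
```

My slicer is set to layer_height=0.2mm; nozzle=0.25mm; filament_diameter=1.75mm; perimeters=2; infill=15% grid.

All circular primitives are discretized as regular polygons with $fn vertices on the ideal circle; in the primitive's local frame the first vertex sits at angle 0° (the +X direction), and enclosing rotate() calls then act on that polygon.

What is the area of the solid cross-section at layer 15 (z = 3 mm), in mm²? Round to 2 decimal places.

At z = 3 mm: the r=2.5 cylinder gives a regular 16-gon of circumradius 2.5 (constant along its height) (area = (16/2)·2.500²·sin(360°/16) = 19.13 mm²); the cube at (1.5, 13.5) is not intersected at this z (z outside [4, 11.5]); the cylinder at (15, 1.5) is absent (z outside [3.5, 8]); Combining (union): only the r=2.5 cylinder is present, so the union is just that shape — area = 19.13 mm². Overall, the cross-section is a single solid region. Net area = 19.13 mm².

19.13 mm²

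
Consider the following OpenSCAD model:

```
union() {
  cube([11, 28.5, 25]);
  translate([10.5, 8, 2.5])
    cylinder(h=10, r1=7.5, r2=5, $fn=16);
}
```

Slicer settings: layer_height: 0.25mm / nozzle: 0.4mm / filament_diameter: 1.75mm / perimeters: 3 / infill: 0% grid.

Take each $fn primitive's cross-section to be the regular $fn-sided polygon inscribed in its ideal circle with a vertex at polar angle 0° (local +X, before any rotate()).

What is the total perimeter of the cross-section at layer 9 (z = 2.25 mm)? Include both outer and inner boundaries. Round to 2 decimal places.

79.00 mm

At z = 2.25 mm: the cube (footprint 11×28.5) is included at this height (perimeter 79.00 mm); the cone at (10.5, 8) is absent (z outside [2.5, 12.5]); Combining (union): only the 11×28.5 cube is present, so the union is just that shape — boundary = 79.00 mm. Overall, the cross-section is a single solid region. Total boundary length (outer) = 79.00 mm.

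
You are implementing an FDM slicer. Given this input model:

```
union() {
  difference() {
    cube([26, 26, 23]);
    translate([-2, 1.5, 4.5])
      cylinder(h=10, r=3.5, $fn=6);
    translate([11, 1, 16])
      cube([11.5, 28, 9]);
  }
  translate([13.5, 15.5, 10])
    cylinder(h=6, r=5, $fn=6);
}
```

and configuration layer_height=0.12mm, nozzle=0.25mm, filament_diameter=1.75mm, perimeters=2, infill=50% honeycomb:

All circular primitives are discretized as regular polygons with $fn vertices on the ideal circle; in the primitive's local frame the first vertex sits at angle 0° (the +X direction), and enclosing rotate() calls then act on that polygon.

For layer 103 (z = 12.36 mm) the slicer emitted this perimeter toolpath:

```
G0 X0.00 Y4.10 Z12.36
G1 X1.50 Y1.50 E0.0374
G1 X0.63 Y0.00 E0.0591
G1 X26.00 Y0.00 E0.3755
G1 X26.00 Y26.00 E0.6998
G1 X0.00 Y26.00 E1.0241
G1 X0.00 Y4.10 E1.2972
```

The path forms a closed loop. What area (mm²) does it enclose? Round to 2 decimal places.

672.45 mm²

Apply the shoelace formula to the sequence of (X, Y) vertices; enclosed area = 672.45 mm².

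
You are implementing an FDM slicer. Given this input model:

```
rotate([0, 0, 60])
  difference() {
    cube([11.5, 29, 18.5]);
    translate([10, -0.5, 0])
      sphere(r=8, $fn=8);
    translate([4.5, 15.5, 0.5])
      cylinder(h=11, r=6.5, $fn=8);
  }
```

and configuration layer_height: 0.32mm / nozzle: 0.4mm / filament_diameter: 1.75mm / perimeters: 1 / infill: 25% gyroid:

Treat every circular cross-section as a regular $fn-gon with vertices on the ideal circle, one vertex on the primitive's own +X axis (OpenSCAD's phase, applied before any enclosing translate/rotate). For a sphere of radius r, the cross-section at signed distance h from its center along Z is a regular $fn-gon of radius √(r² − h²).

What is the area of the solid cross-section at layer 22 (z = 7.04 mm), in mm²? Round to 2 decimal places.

210.79 mm²

At z = 7.04 mm: the cube is present — its section is the full 11.5×29 rectangle (area 333.50 mm²); the sphere at (10, -0.5): section is a regular 8-gon, circumradius = √(r²−h²) = √(8²−7.04²) = 3.800 (area = (8/2)·3.800²·sin(360°/8) = 40.84 mm²); the r=6.5 cylinder at (4.5, 15.5) gives a regular 8-gon of circumradius 6.5 (constant along its height) (area = (8/2)·6.500²·sin(360°/8) = 119.50 mm²); Taking the first minus the rest: starting from the 11.5×29 cube (333.50 mm²), the r=8 sphere at (10, -0.5) partially overlaps it — only the 12.85 mm² overlap (of its 40.84 mm²) is removed, clipping the outline; the r=6.5 cylinder at (4.5, 15.5) partially overlaps it — only the 109.86 mm² overlap (of its 119.50 mm²) is removed, clipping the outline — area = 210.79 mm²; (whole slice rotated 60° about Z — lengths, areas and connectivity unchanged). Overall, the cross-section is a single solid region. Net area = 210.79 mm².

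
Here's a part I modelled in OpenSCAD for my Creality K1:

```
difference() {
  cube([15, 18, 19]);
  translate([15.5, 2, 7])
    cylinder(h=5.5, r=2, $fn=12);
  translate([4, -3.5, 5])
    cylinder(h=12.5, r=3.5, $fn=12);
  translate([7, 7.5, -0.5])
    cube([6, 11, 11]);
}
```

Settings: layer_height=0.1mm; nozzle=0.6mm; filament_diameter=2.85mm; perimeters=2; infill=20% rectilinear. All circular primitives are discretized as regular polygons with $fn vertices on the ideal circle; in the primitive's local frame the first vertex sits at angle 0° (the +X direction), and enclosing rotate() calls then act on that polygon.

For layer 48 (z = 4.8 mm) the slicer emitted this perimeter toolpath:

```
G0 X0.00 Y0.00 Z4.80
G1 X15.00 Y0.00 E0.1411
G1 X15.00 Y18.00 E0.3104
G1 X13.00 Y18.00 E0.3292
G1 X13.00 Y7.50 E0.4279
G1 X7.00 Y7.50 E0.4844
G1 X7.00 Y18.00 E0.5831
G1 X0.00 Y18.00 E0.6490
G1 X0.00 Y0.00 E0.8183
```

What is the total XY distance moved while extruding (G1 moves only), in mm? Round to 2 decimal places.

87.00 mm

Sum the Euclidean lengths of each G1 segment: total = 87.00 mm.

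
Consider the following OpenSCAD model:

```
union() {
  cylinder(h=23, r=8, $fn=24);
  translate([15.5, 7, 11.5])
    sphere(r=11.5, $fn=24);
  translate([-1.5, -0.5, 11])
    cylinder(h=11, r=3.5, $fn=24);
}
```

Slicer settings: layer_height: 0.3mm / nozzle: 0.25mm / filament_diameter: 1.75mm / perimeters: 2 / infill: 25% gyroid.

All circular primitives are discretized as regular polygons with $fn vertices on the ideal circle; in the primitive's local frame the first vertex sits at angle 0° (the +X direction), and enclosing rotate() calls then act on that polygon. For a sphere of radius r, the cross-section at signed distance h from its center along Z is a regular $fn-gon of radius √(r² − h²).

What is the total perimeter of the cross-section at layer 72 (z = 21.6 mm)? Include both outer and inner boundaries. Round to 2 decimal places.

84.58 mm

At z = 21.6 mm: the cylinder: section is a regular 24-gon, circumradius r=8 (perimeter = 2·24·8.000·sin(180°/24) = 50.12 mm); the r=11.5 sphere at (15.5, 7) contributes a regular 24-gon of circumradius √(11.5²−10.1²) = 5.499 (perimeter = 2·24·5.499·sin(180°/24) = 34.45 mm); the cylinder at (-1.5, -0.5): section is a regular 24-gon, circumradius r=3.5 (perimeter = 2·24·3.500·sin(180°/24) = 21.93 mm); Merging all regions: the regions partially overlap (shared area 38.05 mm²), so the edge portions inside another operand are dropped and the merged outline is re-measured after clipping — boundary = 84.58 mm. Overall, the cross-section has 2 separate islands. Total boundary length (outer) = 84.58 mm.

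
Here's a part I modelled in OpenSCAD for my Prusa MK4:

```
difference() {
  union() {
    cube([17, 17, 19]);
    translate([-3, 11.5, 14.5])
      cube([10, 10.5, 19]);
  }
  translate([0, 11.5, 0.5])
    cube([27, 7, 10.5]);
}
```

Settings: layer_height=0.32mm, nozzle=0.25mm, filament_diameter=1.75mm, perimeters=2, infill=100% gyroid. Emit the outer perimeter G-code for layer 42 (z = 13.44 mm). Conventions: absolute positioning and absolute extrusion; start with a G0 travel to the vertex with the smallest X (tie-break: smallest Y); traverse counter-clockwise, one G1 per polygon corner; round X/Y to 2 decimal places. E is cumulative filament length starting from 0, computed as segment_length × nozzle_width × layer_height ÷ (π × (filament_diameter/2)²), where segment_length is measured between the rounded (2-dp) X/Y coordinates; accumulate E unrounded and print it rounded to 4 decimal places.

At z = 13.44 mm: the cube is present — its section is the full 17×17 rectangle; the cube at (-3, 11.5) is not intersected at this z (z outside [14.5, 33.5]); Taking the union: only the 17×17 cube is present, so the union is just that shape — 1 connected region; the cube at (0, 11.5) is not intersected at this z (z outside [0.5, 11]); Taking the first minus the rest: none of the subtracted shapes is present at this height, so that combined region is unchanged — 1 connected region. The outline is a single polygon with 4 vertices. Extrusion per mm of travel: 0.25 × 0.32 / (π × 0.875²) = 0.033260. Accumulating E over each segment gives final E = 2.2617.

G0 X0.00 Y0.00 Z13.44
G1 X17.00 Y0.00 E0.5654
G1 X17.00 Y17.00 E1.1308
G1 X0.00 Y17.00 E1.6963
G1 X0.00 Y0.00 E2.2617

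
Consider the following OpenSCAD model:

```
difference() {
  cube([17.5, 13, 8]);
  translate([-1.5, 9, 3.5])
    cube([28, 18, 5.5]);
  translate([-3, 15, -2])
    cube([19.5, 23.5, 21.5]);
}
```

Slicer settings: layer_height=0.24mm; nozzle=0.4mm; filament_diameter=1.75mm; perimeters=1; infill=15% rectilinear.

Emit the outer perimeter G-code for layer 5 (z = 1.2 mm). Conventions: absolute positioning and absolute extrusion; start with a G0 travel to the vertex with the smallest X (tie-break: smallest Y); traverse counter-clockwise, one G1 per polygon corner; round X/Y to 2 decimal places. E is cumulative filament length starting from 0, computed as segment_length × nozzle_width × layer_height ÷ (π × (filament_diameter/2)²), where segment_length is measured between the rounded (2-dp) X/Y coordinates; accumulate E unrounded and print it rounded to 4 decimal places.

G0 X0.00 Y0.00 Z1.20
G1 X17.50 Y0.00 E0.6985
G1 X17.50 Y13.00 E1.2173
G1 X0.00 Y13.00 E1.9158
G1 X0.00 Y0.00 E2.4346

At z = 1.2 mm: the 17.5×13 cube contributes its full rectangle; the cube at (-1.5, 9) is not intersected at this z (z outside [3.5, 9]); the cube at (-3, 15) (footprint 19.5×23.5) is included at this height; Subtracting the remaining from the first: starting from the 17.5×13 cube, the 19.5×23.5 cube at (-3, 15) misses the remaining region (no effect) — 1 connected region. The outline is a single polygon with 4 vertices. Extrusion per mm of travel: 0.4 × 0.24 / (π × 0.875²) = 0.039912. Accumulating E over each segment gives final E = 2.4346.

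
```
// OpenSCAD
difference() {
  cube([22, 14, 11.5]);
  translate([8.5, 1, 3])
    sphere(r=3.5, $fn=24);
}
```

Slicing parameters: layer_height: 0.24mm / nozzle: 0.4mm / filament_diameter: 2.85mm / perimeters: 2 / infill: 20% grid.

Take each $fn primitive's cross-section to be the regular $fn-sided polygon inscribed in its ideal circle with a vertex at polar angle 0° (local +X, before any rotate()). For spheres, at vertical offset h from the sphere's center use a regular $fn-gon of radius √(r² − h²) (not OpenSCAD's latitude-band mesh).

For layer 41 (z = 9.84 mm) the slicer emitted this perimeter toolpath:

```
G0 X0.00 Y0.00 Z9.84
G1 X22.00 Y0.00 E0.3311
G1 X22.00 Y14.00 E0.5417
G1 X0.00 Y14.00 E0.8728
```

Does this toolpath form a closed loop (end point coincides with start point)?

no

Start point (G0): (0.00, 0.00). End point (last G1): the path does not return to the start — open.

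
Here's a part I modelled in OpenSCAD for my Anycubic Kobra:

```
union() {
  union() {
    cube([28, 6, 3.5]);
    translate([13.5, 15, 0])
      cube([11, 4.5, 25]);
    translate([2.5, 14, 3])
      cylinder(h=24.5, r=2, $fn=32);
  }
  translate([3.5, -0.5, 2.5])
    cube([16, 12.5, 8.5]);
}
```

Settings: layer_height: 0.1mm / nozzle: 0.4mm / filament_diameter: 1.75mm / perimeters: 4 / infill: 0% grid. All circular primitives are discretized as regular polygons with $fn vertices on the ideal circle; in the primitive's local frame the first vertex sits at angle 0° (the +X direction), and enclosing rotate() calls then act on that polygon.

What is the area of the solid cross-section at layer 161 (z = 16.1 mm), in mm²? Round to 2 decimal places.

61.99 mm²

At z = 16.1 mm: the cube is not intersected at this z (z outside [0, 3.5]); the cube at (13.5, 15) (footprint 11×4.5) is included at this height (area 49.50 mm²); the r=2 cylinder at (2.5, 14) contributes a regular 32-gon of circumradius 2 (area = (32/2)·2.000²·sin(360°/32) = 12.49 mm²); Combining (union): the 2 present regions are separate (no shared area or edge), so areas and boundary lengths simply add and each stays a separate island — area = 61.99 mm²; the cube at (3.5, -0.5) is not intersected at this z (z outside [2.5, 11]); Merging all regions: only that combined region is present, so the union is just that shape — area = 61.99 mm². Overall, the cross-section has 2 separate islands. Net area = 61.99 mm².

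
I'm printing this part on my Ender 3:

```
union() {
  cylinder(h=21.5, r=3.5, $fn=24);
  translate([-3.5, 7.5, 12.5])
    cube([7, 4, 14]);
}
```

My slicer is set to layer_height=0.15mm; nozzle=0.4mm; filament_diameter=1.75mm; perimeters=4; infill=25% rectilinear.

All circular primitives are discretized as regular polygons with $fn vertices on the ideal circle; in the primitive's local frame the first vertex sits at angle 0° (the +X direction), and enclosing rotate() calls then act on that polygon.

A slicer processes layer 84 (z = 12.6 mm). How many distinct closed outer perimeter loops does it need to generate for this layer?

At z = 12.6 mm: the r=3.5 cylinder contributes a regular 24-gon of circumradius 3.5; the cube at (-3.5, 7.5) (footprint 7×4) is included at this height; Taking the union: the 2 present regions are separate (no shared area or edge), so areas and boundary lengths simply add and each stays a separate island — 2 connected regions. The result has 2 disconnected regions.

2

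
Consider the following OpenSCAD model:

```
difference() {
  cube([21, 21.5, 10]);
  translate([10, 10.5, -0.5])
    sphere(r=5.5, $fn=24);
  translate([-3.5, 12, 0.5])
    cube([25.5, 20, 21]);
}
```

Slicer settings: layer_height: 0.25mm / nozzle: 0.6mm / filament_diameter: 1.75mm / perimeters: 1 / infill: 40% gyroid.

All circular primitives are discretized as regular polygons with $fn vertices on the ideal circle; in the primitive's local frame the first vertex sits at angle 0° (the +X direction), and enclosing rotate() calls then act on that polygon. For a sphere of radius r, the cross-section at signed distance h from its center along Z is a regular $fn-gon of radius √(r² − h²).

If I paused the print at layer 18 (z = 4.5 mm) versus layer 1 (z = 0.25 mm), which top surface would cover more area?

layer 1 (z = 0.25 mm)

Layer 18 (z = 4.5): the 21×21.5 cube contributes its full rectangle (area 451.50 mm²); the r=5.5 sphere at (10, 10.5) slices to a regular 24-gon of circumradius 2.291 (√(r²−h²) with h=5 from center) (area = (24/2)·2.291²·sin(360°/24) = 16.31 mm²); the 25.5×20 cube at (-3.5, 12) contributes its full rectangle (area 510.00 mm²); After the difference (first − rest): starting from the 21×21.5 cube (451.50 mm²), the r=5.5 sphere at (10, 10.5) lies wholly inside it (removes its full 16.31 mm² and its 14.36 mm outline becomes a hole wall); the 25.5×20 cube at (-3.5, 12) partially overlaps it — only the 197.65 mm² overlap (of its 510.00 mm²) is removed, clipping the outline — area = 237.55 mm². So its area = 237.55 mm². Layer 1 (z = 0.25): the cube is present — its section is the full 21×21.5 rectangle (area 451.50 mm²); the r=5.5 sphere at (10, 10.5) contributes a regular 24-gon of circumradius √(5.5²−0.75²) = 5.449 (area = (24/2)·5.449²·sin(360°/24) = 92.20 mm²); the cube at (-3.5, 12) is absent (z outside [0.5, 21.5]); Subtracting the remaining from the first: starting from the 21×21.5 cube (451.50 mm²), the r=5.5 sphere at (10, 10.5) lies wholly inside it (removes its full 92.20 mm² and its 34.14 mm outline becomes a hole wall) — area = 359.30 mm². So its area = 359.30 mm². Layer 1 is larger (359.30 vs 237.55 mm²).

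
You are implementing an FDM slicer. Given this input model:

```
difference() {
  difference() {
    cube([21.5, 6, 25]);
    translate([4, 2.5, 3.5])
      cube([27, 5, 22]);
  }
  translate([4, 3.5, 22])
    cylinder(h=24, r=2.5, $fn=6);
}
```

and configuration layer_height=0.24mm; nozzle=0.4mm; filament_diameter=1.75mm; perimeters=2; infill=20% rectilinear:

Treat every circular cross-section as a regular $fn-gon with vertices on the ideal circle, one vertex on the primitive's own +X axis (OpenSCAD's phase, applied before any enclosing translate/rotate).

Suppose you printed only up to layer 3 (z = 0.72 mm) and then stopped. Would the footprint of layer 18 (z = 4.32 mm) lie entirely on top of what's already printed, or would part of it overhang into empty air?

Compare the two slices. At z = 0.72: the 21.5×6 cube contributes its full rectangle (area 129.00 mm²); the cube at (4, 2.5) is not intersected at this z (z outside [3.5, 25.5]); Subtracting the remaining from the first: none of the subtracted shapes is present at this height, so the 21.5×6 cube is unchanged — area = 129.00 mm²; the cylinder at (4, 3.5) is absent (z outside [22, 46]); Subtracting the remaining from the first: none of the subtracted shapes is present at this height, so that combined region is unchanged — area = 129.00 mm². At z = 4.32: the cube is present — its section is the full 21.5×6 rectangle (area 129.00 mm²); the cube at (4, 2.5) (footprint 27×5) is included at this height (area 135.00 mm²); After the difference (first − rest): starting from the 21.5×6 cube (129.00 mm²), the 27×5 cube at (4, 2.5) partially overlaps it — only the 61.25 mm² overlap (of its 135.00 mm²) is removed, clipping the outline — area = 67.75 mm²; the cylinder at (4, 3.5) does not reach this height (z outside [22, 46]); Taking the first minus the rest: none of the subtracted shapes is present at this height, so the result so far is unchanged — area = 67.75 mm². Checking containment: the cross-section at z = 4.32 is a subset of the cross-section at z = 0.72.

entirely on top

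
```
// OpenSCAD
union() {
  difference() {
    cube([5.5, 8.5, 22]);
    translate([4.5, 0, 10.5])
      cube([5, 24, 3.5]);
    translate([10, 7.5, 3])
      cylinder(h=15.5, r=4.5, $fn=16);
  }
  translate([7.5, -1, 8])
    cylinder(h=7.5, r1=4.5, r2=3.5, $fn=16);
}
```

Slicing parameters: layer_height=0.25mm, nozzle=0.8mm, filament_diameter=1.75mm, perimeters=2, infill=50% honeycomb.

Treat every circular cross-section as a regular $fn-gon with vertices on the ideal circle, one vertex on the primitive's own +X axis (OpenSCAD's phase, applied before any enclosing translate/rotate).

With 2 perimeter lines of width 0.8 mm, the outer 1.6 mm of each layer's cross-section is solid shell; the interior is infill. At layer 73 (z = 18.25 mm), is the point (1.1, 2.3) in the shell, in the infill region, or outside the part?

shell

At z = 18.25 mm: the 5.5×8.5 cube contributes its full rectangle; the cube at (4.5, 0) is not intersected at this z (z outside [10.5, 14]); the cylinder at (10, 7.5): section is a regular 16-gon, circumradius r=4.5; Subtracting the remaining from the first: starting from the 5.5×8.5 cube, the r=4.5 cylinder at (10, 7.5) misses the remaining region (no effect) — 1 connected region; the cone at (7.5, -1) is not intersected at this z (z outside [8, 15.5]); Combining (union): only the result so far is present, so the union is just that shape — 1 connected region. Overall, the cross-section is a single solid region. The nearest boundary edge runs (0.00, 0.00)→(0.00, 8.50); distance from the point to it = 1.10 mm. The point is inside the cross-section, 1.10 mm from the nearest boundary — within the 1.6 mm shell band (2 × 0.8).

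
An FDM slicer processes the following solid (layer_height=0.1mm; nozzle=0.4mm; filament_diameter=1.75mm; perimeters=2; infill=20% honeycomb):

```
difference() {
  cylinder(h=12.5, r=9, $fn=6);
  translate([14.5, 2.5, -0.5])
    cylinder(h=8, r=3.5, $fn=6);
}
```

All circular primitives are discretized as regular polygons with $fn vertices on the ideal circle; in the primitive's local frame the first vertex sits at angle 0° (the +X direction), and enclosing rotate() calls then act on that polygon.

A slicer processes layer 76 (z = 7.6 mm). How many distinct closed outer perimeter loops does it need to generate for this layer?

At z = 7.6 mm: the cylinder: section is a regular 6-gon, circumradius r=9; the cylinder at (14.5, 2.5) is absent (z outside [-0.5, 7.5]); Subtracting the remaining from the first: none of the subtracted shapes is present at this height, so the r=9 cylinder is unchanged — 1 connected region. The result has 1 disconnected region.

1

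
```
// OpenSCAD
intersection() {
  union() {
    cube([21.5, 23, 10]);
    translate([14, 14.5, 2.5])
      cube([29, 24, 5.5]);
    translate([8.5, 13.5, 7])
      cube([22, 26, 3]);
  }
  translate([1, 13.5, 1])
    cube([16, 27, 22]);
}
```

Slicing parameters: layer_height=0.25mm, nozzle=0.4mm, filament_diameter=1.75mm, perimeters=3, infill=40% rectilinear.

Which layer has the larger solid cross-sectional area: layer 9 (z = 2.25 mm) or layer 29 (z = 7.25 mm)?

layer 29 (z = 7.25 mm)

Layer 9 (z = 2.25): the 21.5×23 cube contributes its full rectangle (area 494.50 mm²); the cube at (14, 14.5) is not intersected at this z (z outside [2.5, 8]); the cube at (8.5, 13.5) is absent (z outside [7, 10]); Combining (union): only the 21.5×23 cube is present, so the union is just that shape — area = 494.50 mm²; the 16×27 cube at (1, 13.5) contributes its full rectangle (area 432.00 mm²); Taking the intersection: the 16×27 cube at (1, 13.5) partially overlaps that combined region; clipping to the common part keeps 152.00 mm² — area = 152.00 mm². So its area = 152.00 mm². Layer 29 (z = 7.25): the cube (footprint 21.5×23) is included at this height (area 494.50 mm²); the 29×24 cube at (14, 14.5) contributes its full rectangle (area 696.00 mm²); the cube at (8.5, 13.5) (footprint 22×26) is included at this height (area 572.00 mm²); Taking the union: the regions partially overlap — summed areas 1762.50 mm² minus the doubly-counted overlap 519.50 mm² gives 1243.00 mm² — area = 1243.00 mm²; the cube at (1, 13.5) is present — its section is the full 16×27 rectangle (area 432.00 mm²); Taking the intersection: the 16×27 cube at (1, 13.5) partially overlaps that combined region; clipping to the common part keeps 292.25 mm² — area = 292.25 mm². So its area = 292.25 mm². Layer 29 is larger (292.25 vs 152.00 mm²).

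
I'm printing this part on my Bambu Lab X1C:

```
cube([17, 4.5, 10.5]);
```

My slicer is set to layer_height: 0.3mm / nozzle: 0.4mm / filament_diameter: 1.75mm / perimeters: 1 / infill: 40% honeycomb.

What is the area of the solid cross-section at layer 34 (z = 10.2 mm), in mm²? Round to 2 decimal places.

At z = 10.2 mm: the cube (footprint 17×4.5) is included at this height (area 76.50 mm²). Overall, the cross-section is a single solid region. Net area = 76.50 mm².

76.50 mm²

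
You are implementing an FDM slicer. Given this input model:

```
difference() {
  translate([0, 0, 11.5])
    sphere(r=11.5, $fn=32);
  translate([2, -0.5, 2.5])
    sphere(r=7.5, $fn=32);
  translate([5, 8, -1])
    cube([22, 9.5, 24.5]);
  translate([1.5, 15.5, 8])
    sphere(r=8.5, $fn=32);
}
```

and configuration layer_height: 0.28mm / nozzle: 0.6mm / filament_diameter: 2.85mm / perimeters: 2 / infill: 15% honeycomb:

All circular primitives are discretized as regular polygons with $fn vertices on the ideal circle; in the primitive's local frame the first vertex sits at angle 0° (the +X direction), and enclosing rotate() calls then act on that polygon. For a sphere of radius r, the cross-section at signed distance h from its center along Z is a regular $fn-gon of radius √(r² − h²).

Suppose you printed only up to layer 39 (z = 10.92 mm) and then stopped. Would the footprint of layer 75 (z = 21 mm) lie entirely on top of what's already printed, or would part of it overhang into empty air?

Compare the two slices. At z = 10.92: the r=11.5 sphere slices to a regular 32-gon of circumradius 11.485 (√(r²−h²) with h=0.58 from center) (area = (32/2)·11.485²·sin(360°/32) = 411.76 mm²); the sphere at (2, -0.5) is absent (|z−center|=8.420 > r=7.5); the 22×9.5 cube at (5, 8) contributes its full rectangle (area 209.00 mm²); the r=8.5 sphere at (1.5, 15.5) slices to a regular 32-gon of circumradius 7.983 (√(r²−h²) with h=2.92 from center) (area = (32/2)·7.983²·sin(360°/32) = 198.91 mm²); Subtracting the remaining from the first: starting from the r=11.5 sphere (411.76 mm²), the 22×9.5 cube at (5, 8) partially overlaps it — only the 4.11 mm² overlap (of its 209.00 mm²) is removed, clipping the outline; the r=8.5 sphere at (1.5, 15.5) partially overlaps it — only the 27.96 mm² overlap (of its 198.91 mm²) is removed, clipping the outline — area = 379.69 mm². At z = 21: the sphere: section is a regular 32-gon, circumradius = √(r²−h²) = √(11.5²−9.5²) = 6.481 (area = (32/2)·6.481²·sin(360°/32) = 131.10 mm²); the sphere at (2, -0.5) does not reach this height (|z−center|=18.500 > r=7.5); the cube at (5, 8) (footprint 22×9.5) is included at this height (area 209.00 mm²); the sphere at (1.5, 15.5) is absent (|z−center|=13.000 > r=8.5); Subtracting the remaining from the first: starting from the r=11.5 sphere (131.10 mm²), the 22×9.5 cube at (5, 8) misses the remaining region (no effect) — area = 131.10 mm². Checking containment: the cross-section at z = 21 is a subset of the cross-section at z = 10.92.

entirely on top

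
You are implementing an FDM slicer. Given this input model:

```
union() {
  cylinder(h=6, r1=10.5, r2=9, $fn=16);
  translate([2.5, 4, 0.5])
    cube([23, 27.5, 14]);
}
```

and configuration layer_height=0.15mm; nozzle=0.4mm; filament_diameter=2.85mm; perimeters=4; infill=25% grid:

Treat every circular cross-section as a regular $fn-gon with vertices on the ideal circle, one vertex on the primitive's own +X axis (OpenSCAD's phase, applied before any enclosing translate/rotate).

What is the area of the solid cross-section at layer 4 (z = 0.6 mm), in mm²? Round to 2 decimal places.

933.53 mm²

At z = 0.6 mm: the cone contributes a regular 16-gon of circumradius 10.350 (interpolated between r1=10.5 and r2=9 at t=0.100) (area = (16/2)·10.350²·sin(360°/16) = 327.95 mm²); the cube at (2.5, 4) is present — its section is the full 23×27.5 rectangle (area 632.50 mm²); Combining (union): the regions partially overlap — summed areas 960.45 mm² minus the doubly-counted overlap 26.93 mm² gives 933.53 mm² — area = 933.53 mm². Overall, the cross-section is a single solid region. Net area = 933.53 mm².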